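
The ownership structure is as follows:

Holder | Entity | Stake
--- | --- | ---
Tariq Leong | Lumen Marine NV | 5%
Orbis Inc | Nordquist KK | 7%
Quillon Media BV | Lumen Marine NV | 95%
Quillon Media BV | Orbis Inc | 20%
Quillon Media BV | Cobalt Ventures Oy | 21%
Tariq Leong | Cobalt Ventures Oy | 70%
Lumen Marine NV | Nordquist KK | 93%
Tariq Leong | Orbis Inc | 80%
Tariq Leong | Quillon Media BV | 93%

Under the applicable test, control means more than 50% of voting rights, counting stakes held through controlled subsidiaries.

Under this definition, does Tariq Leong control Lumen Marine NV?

Tariq holds 93% of Quillon, so Tariq controls Quillon.
Tariq and Quillon together hold 5% + 95% = 100% of Lumen, so Tariq controls Lumen.

Yes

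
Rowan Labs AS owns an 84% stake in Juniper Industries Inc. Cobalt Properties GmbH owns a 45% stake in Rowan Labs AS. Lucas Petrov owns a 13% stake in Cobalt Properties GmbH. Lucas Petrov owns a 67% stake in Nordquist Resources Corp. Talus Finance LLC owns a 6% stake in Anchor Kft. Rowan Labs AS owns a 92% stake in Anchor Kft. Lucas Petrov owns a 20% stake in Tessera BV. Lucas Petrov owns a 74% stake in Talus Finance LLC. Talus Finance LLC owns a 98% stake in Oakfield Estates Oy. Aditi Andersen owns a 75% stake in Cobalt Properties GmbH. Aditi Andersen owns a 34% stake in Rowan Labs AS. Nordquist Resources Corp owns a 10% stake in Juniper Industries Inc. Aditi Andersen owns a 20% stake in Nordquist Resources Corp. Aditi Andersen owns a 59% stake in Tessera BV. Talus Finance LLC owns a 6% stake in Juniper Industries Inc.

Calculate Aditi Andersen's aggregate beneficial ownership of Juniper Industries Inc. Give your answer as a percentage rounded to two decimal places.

58.91%

Aditi reaches Juniper along 3 paths.
Via Nordquist: 20% × 10% = 2%.
Via Rowan: 34% × 84% = 28.56%.
Via Cobalt → Rowan: 75% × 45% × 84% = 28.35%.
Total: 2% + 28.56% + 28.35% = 58.91%.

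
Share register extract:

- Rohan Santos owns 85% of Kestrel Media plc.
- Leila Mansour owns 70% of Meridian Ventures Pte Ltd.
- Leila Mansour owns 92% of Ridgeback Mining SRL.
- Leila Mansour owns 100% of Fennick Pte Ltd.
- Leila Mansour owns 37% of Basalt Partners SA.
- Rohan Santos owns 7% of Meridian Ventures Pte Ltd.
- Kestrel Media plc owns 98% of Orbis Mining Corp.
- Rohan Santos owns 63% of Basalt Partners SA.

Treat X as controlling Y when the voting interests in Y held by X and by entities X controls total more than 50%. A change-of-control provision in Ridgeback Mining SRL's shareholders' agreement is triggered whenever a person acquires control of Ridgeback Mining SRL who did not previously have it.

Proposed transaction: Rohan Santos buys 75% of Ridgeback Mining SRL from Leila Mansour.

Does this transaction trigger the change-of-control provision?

Yes

The purchase adds only to Rohan's holdings (Leila's stake shrinks), so Rohan is the only person who could newly come to control Ridgeback.
Rohan holds 85% of Kestrel, so Rohan controls Kestrel.
Rohan holds 63% of Basalt, so Rohan controls Basalt.
Kestrel holds 98% of Orbis, so Rohan controls Orbis.
Neither Rohan nor any entity Rohan controls holds any voting interest in Ridgeback.
So before the transaction, Rohan does not control Ridgeback.
After the purchase, Rohan holds 75% of Ridgeback directly, and Leila's stake falls to 17%.
Rohan holds 75% of Ridgeback, so Rohan controls Ridgeback.
Rohan did not control Ridgeback before and does after, so the clause is triggered.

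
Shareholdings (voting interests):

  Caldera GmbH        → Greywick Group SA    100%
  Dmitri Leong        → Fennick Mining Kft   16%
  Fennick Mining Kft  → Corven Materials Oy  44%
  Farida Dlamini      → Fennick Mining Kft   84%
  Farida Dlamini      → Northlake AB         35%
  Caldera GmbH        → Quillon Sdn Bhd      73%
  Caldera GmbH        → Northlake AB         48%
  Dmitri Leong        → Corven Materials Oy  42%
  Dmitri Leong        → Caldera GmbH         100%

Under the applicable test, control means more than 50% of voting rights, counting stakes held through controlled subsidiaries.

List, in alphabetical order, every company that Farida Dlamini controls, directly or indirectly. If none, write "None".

Fennick Mining Kft

Farida holds 84% of Fennick, so Farida controls Fennick.
No other company's threshold is met.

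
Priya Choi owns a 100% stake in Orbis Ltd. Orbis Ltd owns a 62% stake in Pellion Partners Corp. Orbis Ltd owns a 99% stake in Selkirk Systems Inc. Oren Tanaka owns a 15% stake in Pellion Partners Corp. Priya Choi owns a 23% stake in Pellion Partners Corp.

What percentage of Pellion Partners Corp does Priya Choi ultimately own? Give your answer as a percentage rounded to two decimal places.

85.00%

Priya reaches Pellion along 2 paths.
Via Orbis: 100% × 62% = 62%.
Direct stake: 23% = 23%.
Total: 62% + 23% = 85%.
Rounded: 85.00%.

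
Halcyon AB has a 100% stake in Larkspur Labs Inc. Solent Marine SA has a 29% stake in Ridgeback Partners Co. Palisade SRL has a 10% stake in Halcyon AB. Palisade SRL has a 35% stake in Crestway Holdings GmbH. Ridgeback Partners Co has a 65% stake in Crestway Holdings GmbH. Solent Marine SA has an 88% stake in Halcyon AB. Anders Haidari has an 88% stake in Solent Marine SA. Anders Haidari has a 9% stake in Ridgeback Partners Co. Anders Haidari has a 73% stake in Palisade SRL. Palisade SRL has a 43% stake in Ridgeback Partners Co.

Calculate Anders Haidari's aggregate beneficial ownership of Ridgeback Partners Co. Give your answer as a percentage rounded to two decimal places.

Anders reaches Ridgeback along 3 paths.
Via Palisade: 73% × 43% = 31.39%.
Via Solent: 88% × 29% = 25.52%.
Direct stake: 9% = 9%.
Total: 31.39% + 25.52% + 9% = 65.91%.

65.91%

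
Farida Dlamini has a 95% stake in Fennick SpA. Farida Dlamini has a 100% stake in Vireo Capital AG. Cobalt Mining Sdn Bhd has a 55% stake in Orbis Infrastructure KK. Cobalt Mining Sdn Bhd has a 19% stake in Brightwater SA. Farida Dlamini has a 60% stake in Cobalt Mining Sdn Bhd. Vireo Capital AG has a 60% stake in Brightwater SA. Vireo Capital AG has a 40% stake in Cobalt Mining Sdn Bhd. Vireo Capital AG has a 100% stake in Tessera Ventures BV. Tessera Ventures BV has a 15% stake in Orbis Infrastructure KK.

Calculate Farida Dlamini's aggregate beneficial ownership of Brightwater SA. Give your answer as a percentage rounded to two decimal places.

79.00%

Farida reaches Brightwater along 3 paths.
Via Vireo: 100% × 60% = 60%.
Via Vireo → Cobalt: 100% × 40% × 19% = 7.6%.
Via Cobalt: 60% × 19% = 11.4%.
Total: 60% + 7.6% + 11.4% = 79%.
Rounded: 79.00%.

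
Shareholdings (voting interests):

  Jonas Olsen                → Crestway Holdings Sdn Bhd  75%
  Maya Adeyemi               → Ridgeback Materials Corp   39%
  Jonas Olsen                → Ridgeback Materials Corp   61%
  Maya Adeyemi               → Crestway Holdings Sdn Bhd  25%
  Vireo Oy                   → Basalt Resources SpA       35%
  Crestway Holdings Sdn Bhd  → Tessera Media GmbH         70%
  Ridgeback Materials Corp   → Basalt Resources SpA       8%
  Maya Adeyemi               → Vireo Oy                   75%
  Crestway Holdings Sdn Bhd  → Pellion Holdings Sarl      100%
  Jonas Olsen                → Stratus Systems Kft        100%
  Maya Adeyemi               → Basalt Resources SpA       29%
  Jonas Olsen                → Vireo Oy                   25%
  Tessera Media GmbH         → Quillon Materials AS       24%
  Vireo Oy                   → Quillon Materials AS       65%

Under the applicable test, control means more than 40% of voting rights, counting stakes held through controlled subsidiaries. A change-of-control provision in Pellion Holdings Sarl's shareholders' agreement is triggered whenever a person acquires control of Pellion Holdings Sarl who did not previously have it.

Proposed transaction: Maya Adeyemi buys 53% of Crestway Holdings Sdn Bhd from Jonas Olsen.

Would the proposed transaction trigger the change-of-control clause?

Yes

The purchase adds only to Maya's holdings (Jonas's stake shrinks), so Maya is the only person who could newly come to control Pellion.
Maya holds 75% of Vireo, so Maya controls Vireo.
Maya and Vireo together hold 29% + 35% = 64% of Basalt, so Maya controls Basalt.
Vireo holds 65% of Quillon, so Maya controls Quillon.
Neither Maya nor any entity Maya controls holds any voting interest in Pellion.
So before the transaction, Maya does not control Pellion.
After the purchase, Maya's direct stake in Crestway rises to 25% + 53% = 78%, and Jonas's stake falls to 22%.
Maya holds 78% of Crestway, so Maya controls Crestway.
Crestway holds 100% of Pellion, so Maya controls Pellion.
Maya did not control Pellion before and does after, so the clause is triggered.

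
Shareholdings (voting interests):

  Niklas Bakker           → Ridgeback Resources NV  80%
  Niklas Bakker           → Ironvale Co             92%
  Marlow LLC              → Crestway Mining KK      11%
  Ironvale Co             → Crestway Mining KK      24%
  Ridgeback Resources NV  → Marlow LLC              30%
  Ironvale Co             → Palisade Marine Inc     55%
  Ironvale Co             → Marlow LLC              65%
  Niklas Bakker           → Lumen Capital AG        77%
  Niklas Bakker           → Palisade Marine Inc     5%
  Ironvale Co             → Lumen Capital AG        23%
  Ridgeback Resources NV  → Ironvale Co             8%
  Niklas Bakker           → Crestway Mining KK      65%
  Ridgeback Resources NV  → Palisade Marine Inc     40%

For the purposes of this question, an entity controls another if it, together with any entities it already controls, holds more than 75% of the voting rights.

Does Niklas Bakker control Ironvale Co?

Yes

Niklas holds 80% of Ridgeback, so Niklas controls Ridgeback.
Ridgeback and Niklas together hold 8% + 92% = 100% of Ironvale, so Niklas controls Ironvale.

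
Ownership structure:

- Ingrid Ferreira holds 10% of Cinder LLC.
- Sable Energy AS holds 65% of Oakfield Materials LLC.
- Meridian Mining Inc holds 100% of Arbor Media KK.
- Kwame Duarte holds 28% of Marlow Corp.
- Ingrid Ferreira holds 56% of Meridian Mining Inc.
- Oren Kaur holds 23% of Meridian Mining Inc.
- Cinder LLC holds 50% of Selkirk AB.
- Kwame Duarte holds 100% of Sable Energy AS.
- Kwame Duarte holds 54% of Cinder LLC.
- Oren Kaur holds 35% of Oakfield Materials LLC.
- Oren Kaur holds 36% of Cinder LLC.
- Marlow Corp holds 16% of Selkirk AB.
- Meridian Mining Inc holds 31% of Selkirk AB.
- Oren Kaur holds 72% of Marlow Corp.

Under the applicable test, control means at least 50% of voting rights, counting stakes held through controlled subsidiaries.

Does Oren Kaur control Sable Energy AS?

Oren holds 72% of Marlow, so Oren controls Marlow.
Neither Oren nor any entity Oren controls holds any voting interest in Sable.
So Oren does not control Sable.

No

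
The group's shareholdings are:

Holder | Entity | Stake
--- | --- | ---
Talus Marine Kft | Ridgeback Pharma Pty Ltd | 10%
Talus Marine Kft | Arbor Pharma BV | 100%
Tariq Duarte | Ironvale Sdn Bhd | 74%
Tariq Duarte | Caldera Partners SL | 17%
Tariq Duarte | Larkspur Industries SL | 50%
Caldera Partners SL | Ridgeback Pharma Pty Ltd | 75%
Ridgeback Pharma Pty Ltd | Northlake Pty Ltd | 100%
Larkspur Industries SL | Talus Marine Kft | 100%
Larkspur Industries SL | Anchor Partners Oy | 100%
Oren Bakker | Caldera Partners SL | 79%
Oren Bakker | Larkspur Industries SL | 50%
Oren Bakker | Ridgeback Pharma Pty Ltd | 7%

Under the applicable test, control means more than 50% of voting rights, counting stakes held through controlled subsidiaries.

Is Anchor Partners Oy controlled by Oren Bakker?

No

Oren holds 79% of Caldera, so Oren controls Caldera.
Caldera and Oren together hold 75% + 7% = 82% of Ridgeback, so Oren controls Ridgeback.
Ridgeback holds 100% of Northlake, so Oren controls Northlake.
Neither Oren nor any entity Oren controls holds any voting interest in Anchor.
So Oren does not control Anchor.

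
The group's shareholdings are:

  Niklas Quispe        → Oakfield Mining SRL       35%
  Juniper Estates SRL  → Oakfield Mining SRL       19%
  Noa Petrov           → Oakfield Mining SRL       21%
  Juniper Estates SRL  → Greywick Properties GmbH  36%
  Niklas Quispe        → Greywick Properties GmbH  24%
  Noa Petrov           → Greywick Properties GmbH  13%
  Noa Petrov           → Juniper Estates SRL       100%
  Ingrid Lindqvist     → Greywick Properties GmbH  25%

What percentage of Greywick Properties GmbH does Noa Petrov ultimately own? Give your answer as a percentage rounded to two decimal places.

49.00%

Noa reaches Greywick along 2 paths.
Via Juniper: 100% × 36% = 36%.
Direct stake: 13% = 13%.
Total: 36% + 13% = 49%.
Rounded: 49.00%.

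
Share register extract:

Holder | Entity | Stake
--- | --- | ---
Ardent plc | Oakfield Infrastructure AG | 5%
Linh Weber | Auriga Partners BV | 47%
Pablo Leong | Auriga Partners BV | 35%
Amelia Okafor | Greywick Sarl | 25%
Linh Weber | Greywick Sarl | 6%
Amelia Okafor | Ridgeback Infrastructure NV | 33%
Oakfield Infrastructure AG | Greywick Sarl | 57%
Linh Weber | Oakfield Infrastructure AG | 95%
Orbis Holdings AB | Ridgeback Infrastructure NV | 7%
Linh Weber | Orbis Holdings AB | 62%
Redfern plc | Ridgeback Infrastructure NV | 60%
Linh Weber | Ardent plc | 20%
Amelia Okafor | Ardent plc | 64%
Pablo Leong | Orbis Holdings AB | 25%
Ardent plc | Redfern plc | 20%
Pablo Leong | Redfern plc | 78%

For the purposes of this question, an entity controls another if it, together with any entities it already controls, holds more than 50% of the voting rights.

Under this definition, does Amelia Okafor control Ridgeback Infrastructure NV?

No

Amelia holds 64% of Ardent, so Amelia controls Ardent.
In Ridgeback, Amelia's side holds only 33%, not > 50%.
So Amelia does not control Ridgeback.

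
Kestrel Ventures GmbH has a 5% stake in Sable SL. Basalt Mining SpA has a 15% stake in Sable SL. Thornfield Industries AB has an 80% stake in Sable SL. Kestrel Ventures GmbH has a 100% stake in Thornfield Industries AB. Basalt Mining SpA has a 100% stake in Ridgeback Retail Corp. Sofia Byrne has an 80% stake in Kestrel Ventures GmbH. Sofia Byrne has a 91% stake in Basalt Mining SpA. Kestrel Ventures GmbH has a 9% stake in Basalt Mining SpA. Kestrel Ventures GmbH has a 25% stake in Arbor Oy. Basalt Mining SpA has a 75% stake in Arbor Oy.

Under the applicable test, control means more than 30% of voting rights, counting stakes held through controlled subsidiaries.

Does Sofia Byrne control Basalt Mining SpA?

Sofia holds 80% of Kestrel, so Sofia controls Kestrel.
Sofia and Kestrel together hold 91% + 9% = 100% of Basalt, so Sofia controls Basalt.

Yes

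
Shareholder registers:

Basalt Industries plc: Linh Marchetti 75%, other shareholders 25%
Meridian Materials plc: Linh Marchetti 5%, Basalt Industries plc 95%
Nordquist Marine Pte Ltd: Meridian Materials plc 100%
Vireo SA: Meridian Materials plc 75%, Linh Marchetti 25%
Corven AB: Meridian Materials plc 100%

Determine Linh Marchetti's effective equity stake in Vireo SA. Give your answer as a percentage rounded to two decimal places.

Linh reaches Vireo along 3 paths.
Via Meridian: 5% × 75% = 3.75%.
Via Basalt → Meridian: 75% × 95% × 75% = 53.4375%.
Direct stake: 25% = 25%.
Total: 3.75% + 53.4375% + 25% = 82.1875%.
Rounded: 82.19%.

82.19%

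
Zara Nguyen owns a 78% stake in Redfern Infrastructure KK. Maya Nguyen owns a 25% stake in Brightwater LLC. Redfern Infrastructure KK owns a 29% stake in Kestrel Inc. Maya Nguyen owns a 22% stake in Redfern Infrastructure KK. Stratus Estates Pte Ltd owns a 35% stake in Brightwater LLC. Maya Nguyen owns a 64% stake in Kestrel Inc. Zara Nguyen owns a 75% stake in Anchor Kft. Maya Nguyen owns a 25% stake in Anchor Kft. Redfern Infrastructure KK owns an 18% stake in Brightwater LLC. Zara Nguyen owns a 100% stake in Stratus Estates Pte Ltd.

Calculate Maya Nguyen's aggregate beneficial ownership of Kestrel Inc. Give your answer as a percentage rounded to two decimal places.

70.38%

Maya reaches Kestrel along 2 paths.
Direct stake: 64% = 64%.
Via Redfern: 22% × 29% = 6.38%.
Total: 64% + 6.38% = 70.38%.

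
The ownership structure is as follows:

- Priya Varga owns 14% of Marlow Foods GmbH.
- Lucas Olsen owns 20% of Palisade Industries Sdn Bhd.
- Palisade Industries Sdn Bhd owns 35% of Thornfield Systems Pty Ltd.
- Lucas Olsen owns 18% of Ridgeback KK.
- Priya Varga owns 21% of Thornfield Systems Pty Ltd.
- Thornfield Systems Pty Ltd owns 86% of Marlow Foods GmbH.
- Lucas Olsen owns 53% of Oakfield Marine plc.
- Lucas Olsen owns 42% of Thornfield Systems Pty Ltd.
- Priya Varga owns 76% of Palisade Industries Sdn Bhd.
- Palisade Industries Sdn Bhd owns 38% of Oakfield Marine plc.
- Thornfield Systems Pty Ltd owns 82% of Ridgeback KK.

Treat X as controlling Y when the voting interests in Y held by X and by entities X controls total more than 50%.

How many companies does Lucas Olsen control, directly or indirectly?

Lucas holds 53% of Oakfield, so Lucas controls Oakfield.
No other company's threshold is met.
Lucas controls 1 company.

1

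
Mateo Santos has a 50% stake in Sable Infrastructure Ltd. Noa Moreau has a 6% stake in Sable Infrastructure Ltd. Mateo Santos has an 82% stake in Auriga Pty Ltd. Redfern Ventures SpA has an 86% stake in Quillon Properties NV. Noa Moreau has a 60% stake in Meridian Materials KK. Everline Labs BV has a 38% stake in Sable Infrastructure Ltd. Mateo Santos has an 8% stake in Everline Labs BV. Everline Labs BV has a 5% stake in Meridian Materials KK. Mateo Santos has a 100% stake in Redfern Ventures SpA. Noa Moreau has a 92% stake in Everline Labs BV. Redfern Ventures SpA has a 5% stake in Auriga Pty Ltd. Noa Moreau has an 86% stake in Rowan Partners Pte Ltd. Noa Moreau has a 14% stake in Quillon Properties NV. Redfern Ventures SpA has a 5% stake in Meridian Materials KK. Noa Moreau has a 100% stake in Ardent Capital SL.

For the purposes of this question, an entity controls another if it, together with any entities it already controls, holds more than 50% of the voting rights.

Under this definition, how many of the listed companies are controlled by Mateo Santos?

3

Mateo holds 100% of Redfern, so Mateo controls Redfern.
Redfern and Mateo together hold 5% + 82% = 87% of Auriga, so Mateo controls Auriga.
Redfern holds 86% of Quillon, so Mateo controls Quillon.
No other company's threshold is met.
Mateo controls 3 companies.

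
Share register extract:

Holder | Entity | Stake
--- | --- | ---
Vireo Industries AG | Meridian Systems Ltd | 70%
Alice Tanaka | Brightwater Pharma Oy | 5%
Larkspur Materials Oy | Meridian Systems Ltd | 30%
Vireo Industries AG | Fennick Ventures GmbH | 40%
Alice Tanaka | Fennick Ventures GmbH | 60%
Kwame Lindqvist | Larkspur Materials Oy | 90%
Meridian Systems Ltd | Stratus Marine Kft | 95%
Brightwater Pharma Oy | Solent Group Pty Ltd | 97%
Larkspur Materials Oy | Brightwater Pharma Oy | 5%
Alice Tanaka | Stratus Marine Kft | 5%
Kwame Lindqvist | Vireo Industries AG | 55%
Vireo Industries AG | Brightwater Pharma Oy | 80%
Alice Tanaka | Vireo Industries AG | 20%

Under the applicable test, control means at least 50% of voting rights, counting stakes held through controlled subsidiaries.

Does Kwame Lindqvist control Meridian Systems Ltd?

Yes

Kwame holds 90% of Larkspur, so Kwame controls Larkspur.
Kwame holds 55% of Vireo, so Kwame controls Vireo.
Larkspur and Vireo together hold 30% + 70% = 100% of Meridian, so Kwame controls Meridian.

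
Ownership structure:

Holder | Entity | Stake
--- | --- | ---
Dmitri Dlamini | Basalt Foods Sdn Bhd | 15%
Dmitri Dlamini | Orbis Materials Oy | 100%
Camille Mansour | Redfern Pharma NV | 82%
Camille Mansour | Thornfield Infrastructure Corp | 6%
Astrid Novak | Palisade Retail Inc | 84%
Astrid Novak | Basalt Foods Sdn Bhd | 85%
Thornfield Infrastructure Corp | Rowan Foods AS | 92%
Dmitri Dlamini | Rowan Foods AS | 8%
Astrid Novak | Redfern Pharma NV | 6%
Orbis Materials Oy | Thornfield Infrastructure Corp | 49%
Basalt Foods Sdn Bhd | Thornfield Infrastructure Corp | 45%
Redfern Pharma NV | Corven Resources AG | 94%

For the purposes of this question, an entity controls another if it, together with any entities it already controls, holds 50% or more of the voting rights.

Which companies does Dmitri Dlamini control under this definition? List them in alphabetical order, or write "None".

Dmitri holds 100% of Orbis, so Dmitri controls Orbis.
No other company's threshold is met.

Orbis Materials Oy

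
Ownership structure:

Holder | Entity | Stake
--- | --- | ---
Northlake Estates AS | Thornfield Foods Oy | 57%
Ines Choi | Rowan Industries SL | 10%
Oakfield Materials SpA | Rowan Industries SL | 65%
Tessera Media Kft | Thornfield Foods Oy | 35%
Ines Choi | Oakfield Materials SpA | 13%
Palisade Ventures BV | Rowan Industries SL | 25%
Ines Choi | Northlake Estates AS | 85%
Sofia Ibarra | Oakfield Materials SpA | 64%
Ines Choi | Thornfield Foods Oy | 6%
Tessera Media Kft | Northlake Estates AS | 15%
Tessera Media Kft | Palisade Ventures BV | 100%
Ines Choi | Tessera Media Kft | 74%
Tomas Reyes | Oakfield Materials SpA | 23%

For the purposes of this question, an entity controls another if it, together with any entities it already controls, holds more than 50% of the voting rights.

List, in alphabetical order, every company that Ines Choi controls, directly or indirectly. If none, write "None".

Northlake Estates AS, Palisade Ventures BV, Tessera Media Kft, Thornfield Foods Oy

Ines holds 74% of Tessera, so Ines controls Tessera.
Tessera holds 100% of Palisade, so Ines controls Palisade.
Ines and Tessera together hold 85% + 15% = 100% of Northlake, so Ines controls Northlake.
Ines and Northlake and Tessera together hold 6% + 57% + 35% = 98% of Thornfield, so Ines controls Thornfield.
No other company's threshold is met.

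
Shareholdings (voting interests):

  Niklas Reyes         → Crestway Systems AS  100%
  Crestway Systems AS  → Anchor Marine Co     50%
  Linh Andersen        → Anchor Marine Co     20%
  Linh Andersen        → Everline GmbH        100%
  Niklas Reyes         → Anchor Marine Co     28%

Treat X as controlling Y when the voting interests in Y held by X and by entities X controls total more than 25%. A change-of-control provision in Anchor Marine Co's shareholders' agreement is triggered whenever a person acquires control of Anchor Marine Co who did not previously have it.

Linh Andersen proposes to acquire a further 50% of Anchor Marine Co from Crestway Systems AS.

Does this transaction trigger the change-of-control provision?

Yes

The purchase adds only to Linh's holdings (Crestway's stake shrinks), so Linh is the only person who could newly come to control Anchor.
Linh holds 100% of Everline, so Linh controls Everline.
In Anchor, Linh's side holds only 20%, not > 25%.
So before the transaction, Linh does not control Anchor.
After the purchase, Linh's direct stake in Anchor rises to 20% + 50% = 70%, and Crestway's stake falls to 0%.
Linh holds 70% of Anchor, so Linh controls Anchor.
Linh did not control Anchor before and does after, so the clause is triggered.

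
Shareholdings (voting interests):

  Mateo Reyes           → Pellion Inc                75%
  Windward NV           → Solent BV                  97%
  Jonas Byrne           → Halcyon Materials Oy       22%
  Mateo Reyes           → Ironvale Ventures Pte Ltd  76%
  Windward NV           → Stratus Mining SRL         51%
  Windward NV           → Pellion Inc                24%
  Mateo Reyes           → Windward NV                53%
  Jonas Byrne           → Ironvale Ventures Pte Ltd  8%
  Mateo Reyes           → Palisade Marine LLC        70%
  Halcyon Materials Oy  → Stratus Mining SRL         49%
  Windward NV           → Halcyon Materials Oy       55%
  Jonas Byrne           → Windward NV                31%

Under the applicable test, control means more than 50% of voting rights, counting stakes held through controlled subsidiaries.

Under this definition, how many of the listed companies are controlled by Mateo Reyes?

Mateo holds 53% of Windward, so Mateo controls Windward.
Mateo holds 76% of Ironvale, so Mateo controls Ironvale.
Windward holds 55% of Halcyon, so Mateo controls Halcyon.
Windward holds 97% of Solent, so Mateo controls Solent.
Halcyon and Windward together hold 49% + 51% = 100% of Stratus, so Mateo controls Stratus.
Mateo and Windward together hold 75% + 24% = 99% of Pellion, so Mateo controls Pellion.
Mateo holds 70% of Palisade, so Mateo controls Palisade.
Mateo controls 7 companies.

7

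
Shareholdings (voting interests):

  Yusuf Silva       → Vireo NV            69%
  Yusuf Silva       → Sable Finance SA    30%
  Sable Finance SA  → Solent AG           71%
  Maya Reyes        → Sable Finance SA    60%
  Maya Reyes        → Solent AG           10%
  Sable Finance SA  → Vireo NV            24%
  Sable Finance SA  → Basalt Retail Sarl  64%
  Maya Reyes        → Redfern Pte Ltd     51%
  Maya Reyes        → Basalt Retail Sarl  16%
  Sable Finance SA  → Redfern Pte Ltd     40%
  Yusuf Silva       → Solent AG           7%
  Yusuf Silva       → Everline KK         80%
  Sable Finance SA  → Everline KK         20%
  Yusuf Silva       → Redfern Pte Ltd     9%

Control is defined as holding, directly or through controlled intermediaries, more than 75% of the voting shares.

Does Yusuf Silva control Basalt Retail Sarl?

Yusuf holds 80% of Everline, so Yusuf controls Everline.
Neither Yusuf nor any entity Yusuf controls holds any voting interest in Basalt.
So Yusuf does not control Basalt.

No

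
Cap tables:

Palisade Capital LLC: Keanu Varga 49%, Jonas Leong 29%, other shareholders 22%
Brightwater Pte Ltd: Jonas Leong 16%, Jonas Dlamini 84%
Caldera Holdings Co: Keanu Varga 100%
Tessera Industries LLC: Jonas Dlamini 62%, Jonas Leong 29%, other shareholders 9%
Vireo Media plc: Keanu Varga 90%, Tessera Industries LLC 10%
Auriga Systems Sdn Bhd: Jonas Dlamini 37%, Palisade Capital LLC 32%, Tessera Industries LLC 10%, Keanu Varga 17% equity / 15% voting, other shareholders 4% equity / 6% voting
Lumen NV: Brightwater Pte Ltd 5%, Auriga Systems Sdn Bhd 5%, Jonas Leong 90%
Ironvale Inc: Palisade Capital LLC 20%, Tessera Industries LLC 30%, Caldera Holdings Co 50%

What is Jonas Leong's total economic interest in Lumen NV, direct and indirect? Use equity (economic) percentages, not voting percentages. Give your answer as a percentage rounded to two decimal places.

91.41%

Jonas Leong reaches Lumen along 4 paths.
Via Brightwater: 16% × 5% = 0.8%.
Via Palisade → Auriga: 29% × 32% × 5% = 0.464%.
Via Tessera → Auriga: 29% × 10% × 5% = 0.145%.
Direct stake: 90% = 90%.
Total: 0.8% + 0.464% + 0.145% + 90% = 91.409%.
Rounded: 91.41%.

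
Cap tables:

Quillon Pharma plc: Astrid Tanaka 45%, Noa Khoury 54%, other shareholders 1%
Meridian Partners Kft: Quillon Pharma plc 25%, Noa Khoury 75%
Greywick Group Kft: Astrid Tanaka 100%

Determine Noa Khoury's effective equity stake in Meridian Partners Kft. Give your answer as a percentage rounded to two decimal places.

88.50%

Noa reaches Meridian along 2 paths.
Via Quillon: 54% × 25% = 13.5%.
Direct stake: 75% = 75%.
Total: 13.5% + 75% = 88.5%.
Rounded: 88.50%.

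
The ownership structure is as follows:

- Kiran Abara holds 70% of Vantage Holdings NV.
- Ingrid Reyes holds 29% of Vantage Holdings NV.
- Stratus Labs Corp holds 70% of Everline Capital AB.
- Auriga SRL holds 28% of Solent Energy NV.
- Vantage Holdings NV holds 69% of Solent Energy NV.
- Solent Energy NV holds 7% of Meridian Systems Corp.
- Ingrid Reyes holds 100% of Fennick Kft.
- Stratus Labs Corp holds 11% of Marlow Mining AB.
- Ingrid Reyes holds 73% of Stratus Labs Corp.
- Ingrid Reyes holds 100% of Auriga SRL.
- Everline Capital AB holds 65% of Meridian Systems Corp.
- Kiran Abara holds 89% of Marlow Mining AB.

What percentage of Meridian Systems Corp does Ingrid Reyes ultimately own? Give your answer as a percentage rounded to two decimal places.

36.58%

Ingrid reaches Meridian along 3 paths.
Via Auriga → Solent: 100% × 28% × 7% = 1.96%.
Via Vantage → Solent: 29% × 69% × 7% = 1.4007%.
Via Stratus → Everline: 73% × 70% × 65% = 33.215%.
Total: 1.96% + 1.4007% + 33.215% = 36.5757%.
Rounded: 36.58%.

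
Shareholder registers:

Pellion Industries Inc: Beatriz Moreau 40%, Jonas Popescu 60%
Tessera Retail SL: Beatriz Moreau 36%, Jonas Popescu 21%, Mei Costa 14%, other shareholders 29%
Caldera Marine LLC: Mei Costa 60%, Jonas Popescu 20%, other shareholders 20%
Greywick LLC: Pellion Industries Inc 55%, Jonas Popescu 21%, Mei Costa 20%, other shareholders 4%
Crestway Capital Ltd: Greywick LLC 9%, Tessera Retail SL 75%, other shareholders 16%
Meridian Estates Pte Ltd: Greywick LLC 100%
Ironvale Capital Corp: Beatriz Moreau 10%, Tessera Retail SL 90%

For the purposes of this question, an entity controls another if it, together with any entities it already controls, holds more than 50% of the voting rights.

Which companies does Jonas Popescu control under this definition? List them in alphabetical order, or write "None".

Greywick LLC, Meridian Estates Pte Ltd, Pellion Industries Inc

Jonas holds 60% of Pellion, so Jonas controls Pellion.
Pellion and Jonas together hold 55% + 21% = 76% of Greywick, so Jonas controls Greywick.
Greywick holds 100% of Meridian, so Jonas controls Meridian.
No other company's threshold is met.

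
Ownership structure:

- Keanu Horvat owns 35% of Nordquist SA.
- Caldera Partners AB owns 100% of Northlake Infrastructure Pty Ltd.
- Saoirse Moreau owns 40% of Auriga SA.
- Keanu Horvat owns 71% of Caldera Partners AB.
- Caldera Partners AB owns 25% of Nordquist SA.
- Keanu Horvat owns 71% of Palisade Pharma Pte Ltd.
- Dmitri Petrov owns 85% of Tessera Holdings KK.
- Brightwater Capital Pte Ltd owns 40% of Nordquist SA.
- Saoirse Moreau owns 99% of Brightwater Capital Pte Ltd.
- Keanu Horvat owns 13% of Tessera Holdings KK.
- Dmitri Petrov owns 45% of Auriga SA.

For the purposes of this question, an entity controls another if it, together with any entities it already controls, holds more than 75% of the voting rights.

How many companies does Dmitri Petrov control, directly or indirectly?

Dmitri holds 85% of Tessera, so Dmitri controls Tessera.
No other company's threshold is met.
Dmitri controls 1 company.

1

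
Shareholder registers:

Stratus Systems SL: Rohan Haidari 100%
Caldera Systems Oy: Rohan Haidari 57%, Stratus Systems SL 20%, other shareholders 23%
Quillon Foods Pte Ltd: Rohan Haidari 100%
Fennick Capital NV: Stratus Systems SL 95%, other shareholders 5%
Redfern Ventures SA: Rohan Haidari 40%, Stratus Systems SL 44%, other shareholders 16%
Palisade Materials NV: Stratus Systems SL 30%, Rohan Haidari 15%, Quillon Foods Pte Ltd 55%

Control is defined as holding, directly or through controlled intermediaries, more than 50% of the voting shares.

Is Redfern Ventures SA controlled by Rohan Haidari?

Rohan holds 100% of Stratus, so Rohan controls Stratus.
Rohan and Stratus together hold 40% + 44% = 84% of Redfern, so Rohan controls Redfern.

Yes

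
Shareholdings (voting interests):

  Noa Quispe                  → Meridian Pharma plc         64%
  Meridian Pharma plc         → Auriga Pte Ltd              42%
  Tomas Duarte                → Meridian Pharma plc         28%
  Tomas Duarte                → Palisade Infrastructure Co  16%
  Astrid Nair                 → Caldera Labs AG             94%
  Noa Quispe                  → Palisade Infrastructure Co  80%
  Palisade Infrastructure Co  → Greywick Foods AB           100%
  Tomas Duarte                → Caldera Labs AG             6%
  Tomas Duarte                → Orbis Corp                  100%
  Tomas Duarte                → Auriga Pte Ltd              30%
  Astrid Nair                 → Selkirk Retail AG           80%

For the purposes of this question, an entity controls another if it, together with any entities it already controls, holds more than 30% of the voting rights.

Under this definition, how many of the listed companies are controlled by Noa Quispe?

4

Noa holds 80% of Palisade, so Noa controls Palisade.
Noa holds 64% of Meridian, so Noa controls Meridian.
Palisade holds 100% of Greywick, so Noa controls Greywick.
Meridian holds 42% of Auriga, so Noa controls Auriga.
No other company's threshold is met.
Noa controls 4 companies.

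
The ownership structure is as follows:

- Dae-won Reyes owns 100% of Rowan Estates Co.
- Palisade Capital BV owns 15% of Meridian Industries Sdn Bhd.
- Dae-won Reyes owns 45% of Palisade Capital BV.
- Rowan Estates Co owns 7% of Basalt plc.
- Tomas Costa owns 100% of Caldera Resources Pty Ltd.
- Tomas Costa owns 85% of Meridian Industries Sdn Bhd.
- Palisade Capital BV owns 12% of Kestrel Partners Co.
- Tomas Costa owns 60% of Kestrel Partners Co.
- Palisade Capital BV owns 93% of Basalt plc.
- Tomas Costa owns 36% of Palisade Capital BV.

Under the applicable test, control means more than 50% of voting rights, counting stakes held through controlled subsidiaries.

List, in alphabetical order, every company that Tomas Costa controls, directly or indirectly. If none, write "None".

Caldera Resources Pty Ltd, Kestrel Partners Co, Meridian Industries Sdn Bhd

Tomas holds 100% of Caldera, so Tomas controls Caldera.
Tomas holds 60% of Kestrel, so Tomas controls Kestrel.
Tomas holds 85% of Meridian, so Tomas controls Meridian.
No other company's threshold is met.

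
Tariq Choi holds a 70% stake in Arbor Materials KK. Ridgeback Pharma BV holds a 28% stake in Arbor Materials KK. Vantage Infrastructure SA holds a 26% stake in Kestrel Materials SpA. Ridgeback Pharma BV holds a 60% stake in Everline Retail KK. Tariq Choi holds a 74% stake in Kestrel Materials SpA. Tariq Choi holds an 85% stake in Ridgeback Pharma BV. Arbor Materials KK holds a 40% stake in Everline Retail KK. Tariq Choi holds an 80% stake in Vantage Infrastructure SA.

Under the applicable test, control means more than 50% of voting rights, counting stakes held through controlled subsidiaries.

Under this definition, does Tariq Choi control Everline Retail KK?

Tariq holds 85% of Ridgeback, so Tariq controls Ridgeback.
Ridgeback and Tariq together hold 28% + 70% = 98% of Arbor, so Tariq controls Arbor.
Ridgeback and Arbor together hold 60% + 40% = 100% of Everline, so Tariq controls Everline.

Yes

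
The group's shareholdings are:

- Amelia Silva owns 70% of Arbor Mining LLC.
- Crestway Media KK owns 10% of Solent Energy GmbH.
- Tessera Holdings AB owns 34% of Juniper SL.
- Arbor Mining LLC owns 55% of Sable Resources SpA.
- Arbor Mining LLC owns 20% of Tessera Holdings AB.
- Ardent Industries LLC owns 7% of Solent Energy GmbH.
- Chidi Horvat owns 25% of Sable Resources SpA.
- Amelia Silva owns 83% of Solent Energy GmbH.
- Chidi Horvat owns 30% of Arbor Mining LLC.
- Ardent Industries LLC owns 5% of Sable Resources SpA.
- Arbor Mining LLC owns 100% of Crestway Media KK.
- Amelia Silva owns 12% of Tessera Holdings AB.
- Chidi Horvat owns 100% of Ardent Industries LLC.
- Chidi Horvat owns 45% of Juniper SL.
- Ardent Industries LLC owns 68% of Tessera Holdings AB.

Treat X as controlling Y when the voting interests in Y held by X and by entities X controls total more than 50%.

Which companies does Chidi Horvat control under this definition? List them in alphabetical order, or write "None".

Ardent Industries LLC, Juniper SL, Tessera Holdings AB

Chidi holds 100% of Ardent, so Chidi controls Ardent.
Ardent holds 68% of Tessera, so Chidi controls Tessera.
Chidi and Tessera together hold 45% + 34% = 79% of Juniper, so Chidi controls Juniper.
No other company's threshold is met.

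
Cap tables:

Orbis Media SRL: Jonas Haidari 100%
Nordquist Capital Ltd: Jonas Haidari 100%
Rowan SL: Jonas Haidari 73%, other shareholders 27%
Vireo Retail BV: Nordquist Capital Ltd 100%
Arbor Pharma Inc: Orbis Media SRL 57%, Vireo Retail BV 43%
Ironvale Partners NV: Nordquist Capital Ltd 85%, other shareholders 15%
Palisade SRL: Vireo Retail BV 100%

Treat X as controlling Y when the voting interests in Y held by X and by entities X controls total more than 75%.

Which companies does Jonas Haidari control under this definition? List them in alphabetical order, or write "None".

Jonas holds 100% of Orbis, so Jonas controls Orbis.
Jonas holds 100% of Nordquist, so Jonas controls Nordquist.
Nordquist holds 100% of Vireo, so Jonas controls Vireo.
Orbis and Vireo together hold 57% + 43% = 100% of Arbor, so Jonas controls Arbor.
Nordquist holds 85% of Ironvale, so Jonas controls Ironvale.
Vireo holds 100% of Palisade, so Jonas controls Palisade.
No other company's threshold is met.

Arbor Pharma Inc, Ironvale Partners NV, Nordquist Capital Ltd, Orbis Media SRL, Palisade SRL, Vireo Retail BV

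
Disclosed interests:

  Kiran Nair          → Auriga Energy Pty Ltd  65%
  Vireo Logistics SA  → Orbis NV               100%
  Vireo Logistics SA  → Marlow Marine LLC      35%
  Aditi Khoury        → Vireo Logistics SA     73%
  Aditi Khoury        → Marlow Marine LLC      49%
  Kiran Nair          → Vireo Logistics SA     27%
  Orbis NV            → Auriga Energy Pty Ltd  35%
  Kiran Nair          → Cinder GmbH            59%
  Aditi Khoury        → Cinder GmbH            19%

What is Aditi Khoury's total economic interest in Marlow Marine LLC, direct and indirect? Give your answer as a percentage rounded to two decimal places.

Aditi reaches Marlow along 2 paths.
Direct stake: 49% = 49%.
Via Vireo: 73% × 35% = 25.55%.
Total: 49% + 25.55% = 74.55%.

74.55%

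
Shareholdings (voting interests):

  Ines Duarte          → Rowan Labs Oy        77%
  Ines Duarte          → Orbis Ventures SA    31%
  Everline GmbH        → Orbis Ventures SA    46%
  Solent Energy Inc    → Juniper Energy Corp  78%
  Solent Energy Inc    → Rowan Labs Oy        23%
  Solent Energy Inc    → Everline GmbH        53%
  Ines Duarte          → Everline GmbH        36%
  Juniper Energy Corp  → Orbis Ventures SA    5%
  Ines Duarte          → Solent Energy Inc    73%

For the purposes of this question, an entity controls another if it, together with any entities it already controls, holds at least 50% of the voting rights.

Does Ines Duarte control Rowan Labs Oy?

Yes

Ines holds 73% of Solent, so Ines controls Solent.
Ines and Solent together hold 77% + 23% = 100% of Rowan, so Ines controls Rowan.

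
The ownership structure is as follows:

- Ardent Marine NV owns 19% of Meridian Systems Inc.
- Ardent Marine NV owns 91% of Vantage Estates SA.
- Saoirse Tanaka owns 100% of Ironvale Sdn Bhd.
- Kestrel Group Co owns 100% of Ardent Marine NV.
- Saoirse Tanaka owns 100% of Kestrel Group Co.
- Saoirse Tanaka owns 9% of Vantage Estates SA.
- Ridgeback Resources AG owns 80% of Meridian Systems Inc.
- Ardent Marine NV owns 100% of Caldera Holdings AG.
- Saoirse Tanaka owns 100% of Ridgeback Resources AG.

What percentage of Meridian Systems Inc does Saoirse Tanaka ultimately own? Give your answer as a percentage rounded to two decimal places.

99.00%

Saoirse reaches Meridian along 2 paths.
Via Kestrel → Ardent: 100% × 100% × 19% = 19%.
Via Ridgeback: 100% × 80% = 80%.
Total: 19% + 80% = 99%.
Rounded: 99.00%.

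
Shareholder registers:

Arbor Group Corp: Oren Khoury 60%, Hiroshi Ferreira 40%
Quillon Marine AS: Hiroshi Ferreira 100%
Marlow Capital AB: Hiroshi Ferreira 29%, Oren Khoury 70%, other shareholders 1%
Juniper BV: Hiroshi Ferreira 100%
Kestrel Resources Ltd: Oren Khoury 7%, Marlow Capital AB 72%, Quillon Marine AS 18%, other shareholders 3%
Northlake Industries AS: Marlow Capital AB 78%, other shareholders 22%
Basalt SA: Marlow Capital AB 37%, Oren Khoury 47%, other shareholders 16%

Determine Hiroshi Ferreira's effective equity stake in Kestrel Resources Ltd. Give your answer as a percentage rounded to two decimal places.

Hiroshi reaches Kestrel along 2 paths.
Via Marlow: 29% × 72% = 20.88%.
Via Quillon: 100% × 18% = 18%.
Total: 20.88% + 18% = 38.88%.

38.88%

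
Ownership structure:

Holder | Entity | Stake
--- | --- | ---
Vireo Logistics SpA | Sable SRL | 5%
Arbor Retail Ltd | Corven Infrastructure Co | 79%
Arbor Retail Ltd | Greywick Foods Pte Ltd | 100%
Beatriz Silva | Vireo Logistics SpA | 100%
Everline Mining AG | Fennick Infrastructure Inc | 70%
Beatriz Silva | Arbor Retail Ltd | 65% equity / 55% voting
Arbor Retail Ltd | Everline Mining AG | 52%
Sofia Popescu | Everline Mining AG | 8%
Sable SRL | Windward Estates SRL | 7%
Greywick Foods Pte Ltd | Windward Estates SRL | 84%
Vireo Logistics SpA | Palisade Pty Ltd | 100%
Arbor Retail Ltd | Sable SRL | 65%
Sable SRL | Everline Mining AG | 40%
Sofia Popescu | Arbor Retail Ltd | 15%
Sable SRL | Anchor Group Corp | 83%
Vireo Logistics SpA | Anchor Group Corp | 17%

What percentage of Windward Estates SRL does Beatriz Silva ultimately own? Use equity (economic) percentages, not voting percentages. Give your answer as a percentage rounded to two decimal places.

Beatriz reaches Windward along 3 paths.
Via Arbor → Sable: 65% × 65% × 7% = 2.9575%.
Via Vireo → Sable: 100% × 5% × 7% = 0.35%.
Via Arbor → Greywick: 65% × 100% × 84% = 54.6%.
Total: 2.9575% + 0.35% + 54.6% = 57.9075%.
Rounded: 57.91%.

57.91%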